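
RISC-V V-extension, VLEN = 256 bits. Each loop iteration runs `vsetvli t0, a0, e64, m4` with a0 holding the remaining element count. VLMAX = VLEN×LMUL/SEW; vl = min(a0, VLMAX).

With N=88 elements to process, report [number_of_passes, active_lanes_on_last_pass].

VLMAX = VLEN×LMUL/SEW = 256×4/64 = 16
88 elements at 16/iter → 6 passes, remainder 8 on the last

[iterations, last_vl] = [6, 8]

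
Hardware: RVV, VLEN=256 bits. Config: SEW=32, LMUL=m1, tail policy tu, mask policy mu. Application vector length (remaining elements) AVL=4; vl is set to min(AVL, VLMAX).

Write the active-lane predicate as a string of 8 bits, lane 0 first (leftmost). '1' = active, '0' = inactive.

predicate = 11110000

VLMAX = VLEN×LMUL/SEW = 256×1/32 = 8
vl ← min(4, 8) = 4
bits (lane 0 leftmost): 11110000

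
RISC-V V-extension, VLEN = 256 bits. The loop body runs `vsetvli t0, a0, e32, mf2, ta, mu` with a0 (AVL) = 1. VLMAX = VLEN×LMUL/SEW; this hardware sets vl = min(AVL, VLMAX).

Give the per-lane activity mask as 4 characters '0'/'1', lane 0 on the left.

VLMAX = (256 × 1/2) / 32 = 4 lanes
vl = min(AVL, VLMAX) = min(1, 4) = 1
bits (lane 0 leftmost): 1000

predicate = 1000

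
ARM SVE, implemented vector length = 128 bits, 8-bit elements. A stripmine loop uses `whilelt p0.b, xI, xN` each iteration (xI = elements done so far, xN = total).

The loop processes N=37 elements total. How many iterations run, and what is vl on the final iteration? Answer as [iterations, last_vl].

[iterations, last_vl] = [3, 5]

128-bit reg / 8-bit elem → 16 lanes
iterations = ceil(37/16) = 3; final-pass vl = 5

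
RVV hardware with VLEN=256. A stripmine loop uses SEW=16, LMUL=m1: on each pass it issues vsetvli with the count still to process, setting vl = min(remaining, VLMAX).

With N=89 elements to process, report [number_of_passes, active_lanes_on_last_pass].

VLMAX = VLEN×LMUL/SEW = 256×1/16 = 16
N=89: ⌈89/16⌉ = 6 iters; last vl = 89 − 5×16 = 9

[iterations, last_vl] = [6, 9]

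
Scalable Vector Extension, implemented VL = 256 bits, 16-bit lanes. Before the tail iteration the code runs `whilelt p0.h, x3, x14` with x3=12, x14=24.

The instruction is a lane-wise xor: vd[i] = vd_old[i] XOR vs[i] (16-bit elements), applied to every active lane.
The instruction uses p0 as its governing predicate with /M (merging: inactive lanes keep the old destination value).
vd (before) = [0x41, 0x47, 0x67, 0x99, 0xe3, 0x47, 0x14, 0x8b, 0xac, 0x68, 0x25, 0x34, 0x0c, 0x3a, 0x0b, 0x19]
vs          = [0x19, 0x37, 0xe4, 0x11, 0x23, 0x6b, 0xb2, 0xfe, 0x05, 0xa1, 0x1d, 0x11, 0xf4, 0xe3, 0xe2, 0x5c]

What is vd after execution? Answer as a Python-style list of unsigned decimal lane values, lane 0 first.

vd = [88, 112, 131, 136, 192, 44, 166, 117, 169, 201, 56, 37, 12, 58, 11, 25]

256-bit reg / 16-bit elem → 16 lanes
active while 12+j < 24, i.e. j ∈ [0,12) capped at 16 ⇒ 12
  i=0: xor(0x41,0x19) → 88
  i=1: xor(0x47,0x37) → 112
  i=2: xor(0x67,0xe4) → 131
  i=3: xor(0x99,0x11) → 136
  i=4: xor(0xe3,0x23) → 192
  i=5: xor(0x47,0x6b) → 44
  i=6: xor(0x14,0xb2) → 166
  i=7: xor(0x8b,0xfe) → 117
  i=8: xor(0xac,0x05) → 169
  i=9: xor(0x68,0xa1) → 201
  i=10: xor(0x25,0x1d) → 56
  i=11: xor(0x34,0x11) → 37
  i=12: tail/keep → 12
  i=13: tail/keep → 58
  i=14: tail/keep → 11
  i=15: tail/keep → 25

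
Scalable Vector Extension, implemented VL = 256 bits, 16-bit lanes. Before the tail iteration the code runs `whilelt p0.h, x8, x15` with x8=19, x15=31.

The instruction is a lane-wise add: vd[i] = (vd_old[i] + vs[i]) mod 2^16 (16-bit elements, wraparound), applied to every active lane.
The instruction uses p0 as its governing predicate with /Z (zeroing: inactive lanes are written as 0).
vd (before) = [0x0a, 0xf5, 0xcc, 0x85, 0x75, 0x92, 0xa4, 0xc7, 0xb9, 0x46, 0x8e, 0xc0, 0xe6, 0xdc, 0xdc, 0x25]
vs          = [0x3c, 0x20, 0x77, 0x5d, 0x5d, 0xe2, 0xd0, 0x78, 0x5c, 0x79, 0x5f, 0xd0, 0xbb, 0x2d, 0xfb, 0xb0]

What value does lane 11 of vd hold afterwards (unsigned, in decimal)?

256-bit reg / 16-bit elem → 16 lanes
active while 19+j < 31, i.e. j ∈ [0,12) capped at 16 ⇒ 12
lane  0: add(0x0a,0x3c) ⇒ 0x46
lane  1: add(0xf5,0x20) ⇒ 0x115
lane  2: add(0xcc,0x77) ⇒ 0x143
lane  3: add(0x85,0x5d) ⇒ 0xe2
lane  4: add(0x75,0x5d) ⇒ 0xd2
lane  5: add(0x92,0xe2) ⇒ 0x174
lane  6: add(0xa4,0xd0) ⇒ 0x174
lane  7: add(0xc7,0x78) ⇒ 0x13f
lane  8: add(0xb9,0x5c) ⇒ 0x115
lane  9: add(0x46,0x79) ⇒ 0xbf
lane 10: add(0x8e,0x5f) ⇒ 0xed
lane 11: add(0xc0,0xd0) ⇒ 0x190
lane 12: tail/zero ⇒ 0x00
lane 13: tail/zero ⇒ 0x00
lane 14: tail/zero ⇒ 0x00
lane 15: tail/zero ⇒ 0x00

vd[11] = 400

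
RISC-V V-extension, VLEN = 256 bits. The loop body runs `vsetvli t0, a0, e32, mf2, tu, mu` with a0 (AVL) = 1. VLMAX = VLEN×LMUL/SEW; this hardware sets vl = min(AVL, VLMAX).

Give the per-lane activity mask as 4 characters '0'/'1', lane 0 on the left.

predicate = 1000

VLMAX = (256 × 1/2) / 32 = 4 lanes
vl ← min(1, 4) = 1
bits (lane 0 leftmost): 1000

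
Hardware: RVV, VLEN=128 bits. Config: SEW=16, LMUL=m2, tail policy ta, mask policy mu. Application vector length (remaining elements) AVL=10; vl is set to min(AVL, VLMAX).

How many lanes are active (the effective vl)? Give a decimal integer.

vl = 10

VLMAX = VLEN×LMUL/SEW = 128×2/16 = 16
vl = min(AVL, VLMAX) = min(10, 16) = 10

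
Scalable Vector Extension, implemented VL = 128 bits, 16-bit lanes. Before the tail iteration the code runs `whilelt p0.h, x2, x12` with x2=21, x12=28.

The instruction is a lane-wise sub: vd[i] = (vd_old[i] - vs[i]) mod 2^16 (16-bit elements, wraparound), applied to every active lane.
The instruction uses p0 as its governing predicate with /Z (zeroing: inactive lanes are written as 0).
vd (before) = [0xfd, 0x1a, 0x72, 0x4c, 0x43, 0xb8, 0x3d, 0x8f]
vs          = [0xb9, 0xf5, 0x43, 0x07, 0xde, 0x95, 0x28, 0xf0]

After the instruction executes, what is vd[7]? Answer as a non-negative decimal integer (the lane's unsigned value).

lane count: 128 div 16 = 8
whilelt: lane j active iff 21+j < 28 → j < 7 → 7 active
vd[0] sub(0xfd,0xb9) -> 0x44
vd[1] sub(0x1a,0xf5) -> 0xff25
vd[2] sub(0x72,0x43) -> 0x2f
vd[3] sub(0x4c,0x07) -> 0x45
vd[4] sub(0x43,0xde) -> 0xff65
vd[5] sub(0xb8,0x95) -> 0x23
vd[6] sub(0x3d,0x28) -> 0x15
vd[7] tail/zero -> 0x00

vd[7] = 0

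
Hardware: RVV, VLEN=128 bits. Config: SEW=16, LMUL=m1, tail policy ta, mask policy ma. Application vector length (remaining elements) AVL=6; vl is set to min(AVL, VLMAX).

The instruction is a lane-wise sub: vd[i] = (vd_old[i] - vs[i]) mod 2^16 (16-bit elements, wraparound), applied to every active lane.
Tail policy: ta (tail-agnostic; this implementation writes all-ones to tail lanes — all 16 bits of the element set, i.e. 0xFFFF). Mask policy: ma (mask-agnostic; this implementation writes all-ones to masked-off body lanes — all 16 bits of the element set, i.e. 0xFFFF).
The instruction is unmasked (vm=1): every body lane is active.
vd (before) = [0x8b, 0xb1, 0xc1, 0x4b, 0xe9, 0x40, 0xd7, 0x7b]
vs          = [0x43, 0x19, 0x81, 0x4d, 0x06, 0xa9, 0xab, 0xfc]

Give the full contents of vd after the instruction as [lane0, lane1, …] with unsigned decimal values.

VLMAX = VLEN×LMUL/SEW = 128×1/16 = 8
vl = min(AVL, VLMAX) = min(6, 8) = 6
vd[0] sub(0x8b,0x43) -> 0x48
vd[1] sub(0xb1,0x19) -> 0x98
vd[2] sub(0xc1,0x81) -> 0x40
vd[3] sub(0x4b,0x4d) -> 0xfffe
vd[4] sub(0xe9,0x06) -> 0xe3
vd[5] sub(0x40,0xa9) -> 0xff97
vd[6] tail/ones -> 0xffff
vd[7] tail/ones -> 0xffff

vd = [72, 152, 64, 65534, 227, 65431, 65535, 65535]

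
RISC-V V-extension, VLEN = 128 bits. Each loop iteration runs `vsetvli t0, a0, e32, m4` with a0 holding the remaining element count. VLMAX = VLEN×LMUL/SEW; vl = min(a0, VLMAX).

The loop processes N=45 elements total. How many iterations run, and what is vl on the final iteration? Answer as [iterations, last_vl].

VLMAX = (128 × 4) / 32 = 16 lanes
iterations = ceil(45/16) = 3; final-pass vl = 13

[iterations, last_vl] = [3, 13]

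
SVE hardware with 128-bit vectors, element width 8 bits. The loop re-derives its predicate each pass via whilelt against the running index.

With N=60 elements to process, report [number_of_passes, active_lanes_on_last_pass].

[iterations, last_vl] = [4, 12]

128-bit reg / 8-bit elem → 16 lanes
N=60: ⌈60/16⌉ = 4 iters; last vl = 60 − 3×16 = 12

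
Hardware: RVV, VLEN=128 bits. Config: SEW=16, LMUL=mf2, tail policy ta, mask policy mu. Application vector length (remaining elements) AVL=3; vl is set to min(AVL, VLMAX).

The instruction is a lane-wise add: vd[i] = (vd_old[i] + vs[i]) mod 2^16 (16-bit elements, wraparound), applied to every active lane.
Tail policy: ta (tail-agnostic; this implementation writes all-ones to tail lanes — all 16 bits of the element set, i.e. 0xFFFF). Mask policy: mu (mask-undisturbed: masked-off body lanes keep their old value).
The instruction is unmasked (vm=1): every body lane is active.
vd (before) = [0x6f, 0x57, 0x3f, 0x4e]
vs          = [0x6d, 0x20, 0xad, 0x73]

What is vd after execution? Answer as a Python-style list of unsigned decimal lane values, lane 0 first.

VLMAX = (128 × 1/2) / 16 = 4 lanes
vl ← min(3, 4) = 3
vd[0] add(0x6f,0x6d) -> 0xdc
vd[1] add(0x57,0x20) -> 0x77
vd[2] add(0x3f,0xad) -> 0xec
vd[3] tail/ones -> 0xffff

vd = [220, 119, 236, 65535]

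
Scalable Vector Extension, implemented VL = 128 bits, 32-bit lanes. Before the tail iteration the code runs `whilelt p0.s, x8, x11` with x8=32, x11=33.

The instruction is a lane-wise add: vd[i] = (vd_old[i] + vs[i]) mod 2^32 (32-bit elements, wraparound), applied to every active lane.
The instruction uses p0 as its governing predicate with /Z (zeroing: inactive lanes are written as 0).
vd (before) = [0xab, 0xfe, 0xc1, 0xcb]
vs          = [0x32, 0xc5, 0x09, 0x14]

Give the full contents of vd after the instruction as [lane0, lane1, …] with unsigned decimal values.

register lanes = 128/32 = 4
p0[j] = (32+j < 33); true for j=0..0 → 1 lanes set
vd[0] add(0xab,0x32) -> 0xdd
vd[1] tail/zero -> 0x00
vd[2] tail/zero -> 0x00
vd[3] tail/zero -> 0x00

vd = [221, 0, 0, 0]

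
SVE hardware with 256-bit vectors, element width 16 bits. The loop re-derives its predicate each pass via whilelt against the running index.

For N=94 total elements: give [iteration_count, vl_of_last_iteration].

register lanes = 256/16 = 16
N=94: ⌈94/16⌉ = 6 iters; last vl = 94 − 5×16 = 14

[iterations, last_vl] = [6, 14]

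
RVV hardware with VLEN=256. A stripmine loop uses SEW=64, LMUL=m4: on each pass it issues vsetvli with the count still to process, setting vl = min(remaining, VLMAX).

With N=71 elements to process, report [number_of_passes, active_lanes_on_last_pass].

[iterations, last_vl] = [5, 7]

VLMAX = VLEN×LMUL/SEW = 256×4/64 = 16
N=71: ⌈71/16⌉ = 5 iters; last vl = 71 − 4×16 = 7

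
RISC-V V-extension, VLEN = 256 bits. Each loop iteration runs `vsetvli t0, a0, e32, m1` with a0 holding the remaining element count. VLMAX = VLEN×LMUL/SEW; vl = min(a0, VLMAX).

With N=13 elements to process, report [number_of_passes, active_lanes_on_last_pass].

VLMAX = VLEN×LMUL/SEW = 256×1/32 = 8
iterations = ceil(13/8) = 2; final-pass vl = 5

[iterations, last_vl] = [2, 5]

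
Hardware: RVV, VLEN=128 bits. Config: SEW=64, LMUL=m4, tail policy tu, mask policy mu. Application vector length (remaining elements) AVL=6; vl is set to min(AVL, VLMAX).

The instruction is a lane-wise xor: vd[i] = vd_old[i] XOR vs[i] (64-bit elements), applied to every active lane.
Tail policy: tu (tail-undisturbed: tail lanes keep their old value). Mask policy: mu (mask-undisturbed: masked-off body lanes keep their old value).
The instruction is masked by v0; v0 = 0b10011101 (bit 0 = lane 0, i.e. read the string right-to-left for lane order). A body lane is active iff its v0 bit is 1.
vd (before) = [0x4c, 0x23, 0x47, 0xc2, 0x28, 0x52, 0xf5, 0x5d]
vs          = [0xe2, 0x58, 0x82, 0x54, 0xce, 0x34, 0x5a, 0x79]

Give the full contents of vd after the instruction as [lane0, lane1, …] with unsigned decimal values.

vd = [174, 35, 197, 150, 230, 82, 245, 93]

VLMAX = (128 × 4) / 64 = 8 lanes
AVL=6 ≤ VLMAX=8, so vl = 6
vd[0] xor(0x4c,0xe2) -> 0xae
vd[1] mask-off/keep -> 0x23
vd[2] xor(0x47,0x82) -> 0xc5
vd[3] xor(0xc2,0x54) -> 0x96
vd[4] xor(0x28,0xce) -> 0xe6
vd[5] mask-off/keep -> 0x52
vd[6] tail/keep -> 0xf5
vd[7] tail/keep -> 0x5d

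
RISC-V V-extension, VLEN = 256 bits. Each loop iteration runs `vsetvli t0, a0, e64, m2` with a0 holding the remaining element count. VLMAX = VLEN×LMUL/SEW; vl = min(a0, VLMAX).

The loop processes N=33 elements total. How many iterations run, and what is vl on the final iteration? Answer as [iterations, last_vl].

VLMAX = VLEN×LMUL/SEW = 256×2/64 = 8
N=33: ⌈33/8⌉ = 5 iters; last vl = 33 − 4×8 = 1

[iterations, last_vl] = [5, 1]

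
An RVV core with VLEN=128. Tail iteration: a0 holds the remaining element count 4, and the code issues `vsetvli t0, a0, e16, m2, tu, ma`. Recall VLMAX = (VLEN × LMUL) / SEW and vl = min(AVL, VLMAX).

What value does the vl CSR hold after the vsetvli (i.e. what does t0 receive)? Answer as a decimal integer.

VLMAX = (128 × 2) / 16 = 16 lanes
vl ← min(4, 16) = 4

vl = 4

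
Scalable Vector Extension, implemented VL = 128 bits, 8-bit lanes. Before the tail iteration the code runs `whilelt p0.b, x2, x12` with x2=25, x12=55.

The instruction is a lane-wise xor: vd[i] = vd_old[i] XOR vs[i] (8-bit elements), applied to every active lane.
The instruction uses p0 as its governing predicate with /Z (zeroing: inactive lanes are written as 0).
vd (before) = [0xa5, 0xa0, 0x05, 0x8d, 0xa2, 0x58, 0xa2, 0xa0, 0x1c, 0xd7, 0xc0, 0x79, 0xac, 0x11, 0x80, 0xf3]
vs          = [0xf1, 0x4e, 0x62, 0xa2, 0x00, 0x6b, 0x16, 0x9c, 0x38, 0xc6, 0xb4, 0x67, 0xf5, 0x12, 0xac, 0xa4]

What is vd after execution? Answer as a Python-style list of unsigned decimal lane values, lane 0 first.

vd = [84, 238, 103, 47, 162, 51, 180, 60, 36, 17, 116, 30, 89, 3, 44, 87]

lane count: 128 div 8 = 16
whilelt: lane j active iff 25+j < 55 → j < 30 → 16 active
[0] xor(0xa5,0xf1) = 0x54
[1] xor(0xa0,0x4e) = 0xee
[2] xor(0x05,0x62) = 0x67
[3] xor(0x8d,0xa2) = 0x2f
[4] xor(0xa2,0x00) = 0xa2
[5] xor(0x58,0x6b) = 0x33
[6] xor(0xa2,0x16) = 0xb4
[7] xor(0xa0,0x9c) = 0x3c
[8] xor(0x1c,0x38) = 0x24
[9] xor(0xd7,0xc6) = 0x11
[10] xor(0xc0,0xb4) = 0x74
[11] xor(0x79,0x67) = 0x1e
[12] xor(0xac,0xf5) = 0x59
[13] xor(0x11,0x12) = 0x03
[14] xor(0x80,0xac) = 0x2c
[15] xor(0xf3,0xa4) = 0x57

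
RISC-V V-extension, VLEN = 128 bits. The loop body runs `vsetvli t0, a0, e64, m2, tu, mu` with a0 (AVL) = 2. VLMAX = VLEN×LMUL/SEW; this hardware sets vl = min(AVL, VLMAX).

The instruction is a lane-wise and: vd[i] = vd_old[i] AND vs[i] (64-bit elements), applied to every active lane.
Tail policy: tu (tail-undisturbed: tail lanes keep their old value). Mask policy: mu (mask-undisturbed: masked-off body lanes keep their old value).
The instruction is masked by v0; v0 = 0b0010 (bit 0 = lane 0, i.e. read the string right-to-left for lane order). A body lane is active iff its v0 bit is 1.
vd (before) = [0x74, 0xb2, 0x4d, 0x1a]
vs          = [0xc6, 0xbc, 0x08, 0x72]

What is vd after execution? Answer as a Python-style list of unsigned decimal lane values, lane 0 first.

VLMAX = VLEN×LMUL/SEW = 128×2/64 = 4
vl ← min(2, 4) = 2
vd[0] mask-off/keep -> 0x74
vd[1] and(0xb2,0xbc) -> 0xb0
vd[2] tail/keep -> 0x4d
vd[3] tail/keep -> 0x1a

vd = [116, 176, 77, 26]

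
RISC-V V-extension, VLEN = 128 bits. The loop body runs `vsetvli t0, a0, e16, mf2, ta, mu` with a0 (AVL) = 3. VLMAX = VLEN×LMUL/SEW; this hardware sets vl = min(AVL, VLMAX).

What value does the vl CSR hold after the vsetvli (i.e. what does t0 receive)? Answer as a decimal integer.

vl = 3

VLMAX = VLEN×LMUL/SEW = 128×1/2/16 = 4
vl = min(AVL, VLMAX) = min(3, 4) = 3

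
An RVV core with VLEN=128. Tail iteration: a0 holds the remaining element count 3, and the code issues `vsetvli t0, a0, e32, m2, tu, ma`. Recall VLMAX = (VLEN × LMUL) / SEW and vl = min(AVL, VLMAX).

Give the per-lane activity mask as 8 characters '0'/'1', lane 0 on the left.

predicate = 11100000

lanes per group: 128·2/32 = 8
AVL=3 ≤ VLMAX=8, so vl = 3
bits (lane 0 leftmost): 11100000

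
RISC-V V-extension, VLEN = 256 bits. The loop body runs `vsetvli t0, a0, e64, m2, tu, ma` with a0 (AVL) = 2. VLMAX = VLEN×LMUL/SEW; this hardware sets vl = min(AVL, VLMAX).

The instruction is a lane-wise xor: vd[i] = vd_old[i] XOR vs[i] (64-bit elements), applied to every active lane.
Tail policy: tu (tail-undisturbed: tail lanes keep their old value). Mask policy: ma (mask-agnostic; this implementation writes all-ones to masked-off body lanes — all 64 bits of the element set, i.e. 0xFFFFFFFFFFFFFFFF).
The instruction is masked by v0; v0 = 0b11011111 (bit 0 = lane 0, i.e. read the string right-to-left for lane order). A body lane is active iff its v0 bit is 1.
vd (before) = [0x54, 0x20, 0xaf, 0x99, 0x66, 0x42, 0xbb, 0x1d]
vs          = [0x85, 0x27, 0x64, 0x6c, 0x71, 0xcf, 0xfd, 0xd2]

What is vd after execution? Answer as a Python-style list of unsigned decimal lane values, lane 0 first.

vd = [209, 7, 175, 153, 102, 66, 187, 29]

lanes per group: 256·2/64 = 8
vl ← min(2, 8) = 2
lane  0: xor(0x54,0x85) ⇒ 0xd1
lane  1: xor(0x20,0x27) ⇒ 0x07
lane  2: tail/keep ⇒ 0xaf
lane  3: tail/keep ⇒ 0x99
lane  4: tail/keep ⇒ 0x66
lane  5: tail/keep ⇒ 0x42
lane  6: tail/keep ⇒ 0xbb
lane  7: tail/keep ⇒ 0x1d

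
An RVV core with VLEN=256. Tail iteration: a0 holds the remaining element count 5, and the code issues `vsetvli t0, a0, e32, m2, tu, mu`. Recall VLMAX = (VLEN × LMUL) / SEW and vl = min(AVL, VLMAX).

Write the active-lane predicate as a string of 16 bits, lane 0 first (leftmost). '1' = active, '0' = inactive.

VLMAX = VLEN×LMUL/SEW = 256×2/32 = 16
vl ← min(5, 16) = 5
bits (lane 0 leftmost): 1111100000000000

predicate = 1111100000000000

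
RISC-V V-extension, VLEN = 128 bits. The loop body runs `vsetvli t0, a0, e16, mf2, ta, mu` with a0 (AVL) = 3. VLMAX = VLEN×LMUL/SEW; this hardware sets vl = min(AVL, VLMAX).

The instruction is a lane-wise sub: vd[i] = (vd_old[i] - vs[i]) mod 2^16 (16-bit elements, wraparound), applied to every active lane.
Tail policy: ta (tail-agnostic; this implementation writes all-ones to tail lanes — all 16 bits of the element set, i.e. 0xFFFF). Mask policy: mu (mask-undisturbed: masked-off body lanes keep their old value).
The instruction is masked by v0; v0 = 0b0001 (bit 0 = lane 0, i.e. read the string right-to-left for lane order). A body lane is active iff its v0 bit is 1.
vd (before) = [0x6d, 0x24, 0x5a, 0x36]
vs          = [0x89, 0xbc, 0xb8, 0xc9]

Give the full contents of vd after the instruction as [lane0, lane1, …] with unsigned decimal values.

vd = [65508, 36, 90, 65535]

lanes per group: 128·1/2/16 = 4
AVL=3 ≤ VLMAX=4, so vl = 3
[0] sub(0x6d,0x89) = 0xffe4
[1] mask-off/keep = 0x24
[2] mask-off/keep = 0x5a
[3] tail/ones = 0xffff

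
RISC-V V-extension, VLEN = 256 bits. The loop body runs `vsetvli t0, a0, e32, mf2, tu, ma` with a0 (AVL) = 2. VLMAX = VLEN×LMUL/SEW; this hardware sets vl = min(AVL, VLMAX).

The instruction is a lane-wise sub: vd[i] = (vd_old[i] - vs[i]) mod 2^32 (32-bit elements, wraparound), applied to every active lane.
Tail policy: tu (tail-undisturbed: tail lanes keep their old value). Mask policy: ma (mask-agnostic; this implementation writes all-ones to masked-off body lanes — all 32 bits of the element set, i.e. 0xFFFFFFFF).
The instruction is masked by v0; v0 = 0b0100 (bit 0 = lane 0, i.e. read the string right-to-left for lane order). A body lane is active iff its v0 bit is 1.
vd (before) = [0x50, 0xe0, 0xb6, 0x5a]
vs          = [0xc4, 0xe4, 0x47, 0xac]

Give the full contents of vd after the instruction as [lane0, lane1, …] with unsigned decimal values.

vd = [4294967295, 4294967295, 182, 90]

VLMAX = (256 × 1/2) / 32 = 4 lanes
AVL=2 ≤ VLMAX=4, so vl = 2
vd[0] mask-off/ones -> 0xffffffff
vd[1] mask-off/ones -> 0xffffffff
vd[2] tail/keep -> 0xb6
vd[3] tail/keep -> 0x5a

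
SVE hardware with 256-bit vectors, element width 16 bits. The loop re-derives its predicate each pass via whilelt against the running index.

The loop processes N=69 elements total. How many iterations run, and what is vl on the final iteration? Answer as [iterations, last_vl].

register lanes = 256/16 = 16
iterations = ceil(69/16) = 5; final-pass vl = 5

[iterations, last_vl] = [5, 5]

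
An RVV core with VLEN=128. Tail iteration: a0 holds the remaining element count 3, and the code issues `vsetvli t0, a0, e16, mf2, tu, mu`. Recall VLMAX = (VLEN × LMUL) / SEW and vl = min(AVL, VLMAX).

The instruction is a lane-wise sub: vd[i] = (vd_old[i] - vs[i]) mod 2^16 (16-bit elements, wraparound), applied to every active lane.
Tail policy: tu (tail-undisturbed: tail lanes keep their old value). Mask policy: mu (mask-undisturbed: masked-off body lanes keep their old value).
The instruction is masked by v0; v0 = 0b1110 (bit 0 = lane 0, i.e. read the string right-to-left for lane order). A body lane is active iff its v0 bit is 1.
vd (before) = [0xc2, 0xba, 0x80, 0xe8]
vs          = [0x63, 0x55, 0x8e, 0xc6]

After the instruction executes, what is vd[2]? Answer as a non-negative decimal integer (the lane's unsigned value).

vd[2] = 65522

VLMAX = (128 × 1/2) / 16 = 4 lanes
AVL=3 ≤ VLMAX=4, so vl = 3
lane  0: mask-off/keep ⇒ 0xc2
lane  1: sub(0xba,0x55) ⇒ 0x65
lane  2: sub(0x80,0x8e) ⇒ 0xfff2
lane  3: tail/keep ⇒ 0xe8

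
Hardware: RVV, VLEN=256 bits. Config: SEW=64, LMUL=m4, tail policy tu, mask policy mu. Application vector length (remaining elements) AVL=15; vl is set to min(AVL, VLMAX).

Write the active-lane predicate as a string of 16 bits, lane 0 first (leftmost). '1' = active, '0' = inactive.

VLMAX = VLEN×LMUL/SEW = 256×4/64 = 16
AVL=15 ≤ VLMAX=16, so vl = 15
bits (lane 0 leftmost): 1111111111111110

predicate = 1111111111111110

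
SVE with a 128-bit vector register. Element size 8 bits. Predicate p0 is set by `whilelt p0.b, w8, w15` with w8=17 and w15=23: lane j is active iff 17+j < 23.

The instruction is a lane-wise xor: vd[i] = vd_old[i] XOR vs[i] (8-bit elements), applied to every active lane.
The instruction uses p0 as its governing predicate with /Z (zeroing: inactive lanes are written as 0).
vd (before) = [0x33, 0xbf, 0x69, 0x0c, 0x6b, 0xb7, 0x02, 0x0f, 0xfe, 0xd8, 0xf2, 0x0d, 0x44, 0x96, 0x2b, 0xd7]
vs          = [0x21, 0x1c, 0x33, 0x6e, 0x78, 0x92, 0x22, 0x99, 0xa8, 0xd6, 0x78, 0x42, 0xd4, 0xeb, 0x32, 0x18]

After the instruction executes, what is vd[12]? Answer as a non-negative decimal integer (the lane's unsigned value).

128-bit reg / 8-bit elem → 16 lanes
active while 17+j < 23, i.e. j ∈ [0,6) capped at 16 ⇒ 6
  i=0: xor(0x33,0x21) → 18
  i=1: xor(0xbf,0x1c) → 163
  i=2: xor(0x69,0x33) → 90
  i=3: xor(0x0c,0x6e) → 98
  i=4: xor(0x6b,0x78) → 19
  i=5: xor(0xb7,0x92) → 37
  i=6: tail/zero → 0
  i=7: tail/zero → 0
  i=8: tail/zero → 0
  i=9: tail/zero → 0
  i=10: tail/zero → 0
  i=11: tail/zero → 0
  i=12: tail/zero → 0
  i=13: tail/zero → 0
  i=14: tail/zero → 0
  i=15: tail/zero → 0

vd[12] = 0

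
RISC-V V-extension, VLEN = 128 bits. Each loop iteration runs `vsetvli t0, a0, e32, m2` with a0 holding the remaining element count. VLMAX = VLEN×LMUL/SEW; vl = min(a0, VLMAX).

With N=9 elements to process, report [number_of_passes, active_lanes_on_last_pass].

[iterations, last_vl] = [2, 1]

lanes per group: 128·2/32 = 8
iterations = ceil(9/8) = 2; final-pass vl = 1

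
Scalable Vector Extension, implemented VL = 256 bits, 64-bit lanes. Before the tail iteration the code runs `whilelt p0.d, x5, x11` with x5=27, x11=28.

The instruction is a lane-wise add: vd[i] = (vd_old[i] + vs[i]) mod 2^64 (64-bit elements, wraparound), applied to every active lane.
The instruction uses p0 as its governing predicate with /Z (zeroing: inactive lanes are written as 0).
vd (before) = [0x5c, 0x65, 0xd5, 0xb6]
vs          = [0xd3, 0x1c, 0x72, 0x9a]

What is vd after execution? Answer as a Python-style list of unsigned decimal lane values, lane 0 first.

register lanes = 256/64 = 4
whilelt: lane j active iff 27+j < 28 → j < 1 → 1 active
[0] add(0x5c,0xd3) = 0x12f
[1] tail/zero = 0x00
[2] tail/zero = 0x00
[3] tail/zero = 0x00

vd = [303, 0, 0, 0]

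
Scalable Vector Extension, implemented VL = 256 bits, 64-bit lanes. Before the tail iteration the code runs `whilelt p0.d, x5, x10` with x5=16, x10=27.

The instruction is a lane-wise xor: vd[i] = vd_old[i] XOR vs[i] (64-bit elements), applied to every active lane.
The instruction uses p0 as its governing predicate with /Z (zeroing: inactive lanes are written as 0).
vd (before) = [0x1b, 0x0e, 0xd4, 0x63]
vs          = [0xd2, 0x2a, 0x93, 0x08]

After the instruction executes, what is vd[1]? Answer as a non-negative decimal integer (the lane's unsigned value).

lane count: 256 div 64 = 4
active while 16+j < 27, i.e. j ∈ [0,11) capped at 4 ⇒ 4
  i=0: xor(0x1b,0xd2) → 201
  i=1: xor(0x0e,0x2a) → 36
  i=2: xor(0xd4,0x93) → 71
  i=3: xor(0x63,0x08) → 107

vd[1] = 36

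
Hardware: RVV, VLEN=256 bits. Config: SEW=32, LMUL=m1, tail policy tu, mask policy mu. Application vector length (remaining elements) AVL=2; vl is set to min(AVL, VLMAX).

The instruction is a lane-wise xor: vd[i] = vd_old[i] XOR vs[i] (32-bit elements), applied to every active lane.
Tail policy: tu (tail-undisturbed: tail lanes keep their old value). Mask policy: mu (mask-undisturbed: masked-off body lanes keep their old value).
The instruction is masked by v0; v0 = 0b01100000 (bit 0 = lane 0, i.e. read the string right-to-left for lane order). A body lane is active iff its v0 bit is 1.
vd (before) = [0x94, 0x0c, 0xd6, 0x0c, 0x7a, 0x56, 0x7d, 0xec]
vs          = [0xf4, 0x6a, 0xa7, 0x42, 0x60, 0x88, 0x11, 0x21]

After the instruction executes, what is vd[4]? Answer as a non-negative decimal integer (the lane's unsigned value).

VLMAX = (256 × 1) / 32 = 8 lanes
AVL=2 ≤ VLMAX=8, so vl = 2
lane  0: mask-off/keep ⇒ 0x94
lane  1: mask-off/keep ⇒ 0x0c
lane  2: tail/keep ⇒ 0xd6
lane  3: tail/keep ⇒ 0x0c
lane  4: tail/keep ⇒ 0x7a
lane  5: tail/keep ⇒ 0x56
lane  6: tail/keep ⇒ 0x7d
lane  7: tail/keep ⇒ 0xec

vd[4] = 122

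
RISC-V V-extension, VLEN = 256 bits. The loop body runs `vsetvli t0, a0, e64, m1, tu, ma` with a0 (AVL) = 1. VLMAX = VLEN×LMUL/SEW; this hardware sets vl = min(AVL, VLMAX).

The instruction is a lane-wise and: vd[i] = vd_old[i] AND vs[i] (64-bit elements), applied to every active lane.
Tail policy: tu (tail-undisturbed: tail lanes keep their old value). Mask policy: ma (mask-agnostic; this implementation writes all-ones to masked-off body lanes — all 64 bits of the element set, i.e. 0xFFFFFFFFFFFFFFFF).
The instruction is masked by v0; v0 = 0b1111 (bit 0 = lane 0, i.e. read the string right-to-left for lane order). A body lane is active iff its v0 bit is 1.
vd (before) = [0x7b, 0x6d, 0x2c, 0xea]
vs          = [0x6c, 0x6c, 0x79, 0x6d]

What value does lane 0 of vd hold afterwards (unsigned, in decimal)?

vd[0] = 104

lanes per group: 256·1/64 = 4
vl = min(AVL, VLMAX) = min(1, 4) = 1
vd[0] and(0x7b,0x6c) -> 0x68
vd[1] tail/keep -> 0x6d
vd[2] tail/keep -> 0x2c
vd[3] tail/keep -> 0xea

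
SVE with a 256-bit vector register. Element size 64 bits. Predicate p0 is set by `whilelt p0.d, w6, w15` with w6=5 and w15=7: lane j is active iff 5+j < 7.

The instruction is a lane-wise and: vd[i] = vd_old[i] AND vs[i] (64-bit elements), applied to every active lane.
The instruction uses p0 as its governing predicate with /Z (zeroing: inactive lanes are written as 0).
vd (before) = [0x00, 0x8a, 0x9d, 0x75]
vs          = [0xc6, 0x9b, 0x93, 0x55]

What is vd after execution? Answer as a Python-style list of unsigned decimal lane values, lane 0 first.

vd = [0, 138, 0, 0]

lane count: 256 div 64 = 4
whilelt: lane j active iff 5+j < 7 → j < 2 → 2 active
vd[0] and(0x00,0xc6) -> 0x00
vd[1] and(0x8a,0x9b) -> 0x8a
vd[2] tail/zero -> 0x00
vd[3] tail/zero -> 0x00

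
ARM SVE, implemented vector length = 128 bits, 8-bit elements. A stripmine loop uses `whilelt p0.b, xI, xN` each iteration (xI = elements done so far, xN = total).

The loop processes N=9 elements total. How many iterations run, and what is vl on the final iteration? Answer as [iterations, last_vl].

[iterations, last_vl] = [1, 9]

128-bit reg / 8-bit elem → 16 lanes
9 elements at 16/iter → 1 passes, remainder 9 on the last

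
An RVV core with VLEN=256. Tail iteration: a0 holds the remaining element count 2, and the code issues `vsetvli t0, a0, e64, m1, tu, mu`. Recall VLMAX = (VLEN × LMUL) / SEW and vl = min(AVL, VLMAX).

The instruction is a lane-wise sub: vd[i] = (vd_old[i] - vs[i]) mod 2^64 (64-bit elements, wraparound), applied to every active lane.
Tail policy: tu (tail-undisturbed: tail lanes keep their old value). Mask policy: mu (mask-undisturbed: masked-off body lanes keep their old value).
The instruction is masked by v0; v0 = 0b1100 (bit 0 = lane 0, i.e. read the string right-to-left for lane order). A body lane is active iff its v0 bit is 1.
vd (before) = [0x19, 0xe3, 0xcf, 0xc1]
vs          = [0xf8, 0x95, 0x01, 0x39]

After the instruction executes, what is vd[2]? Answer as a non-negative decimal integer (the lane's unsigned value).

vd[2] = 207

lanes per group: 256·1/64 = 4
AVL=2 ≤ VLMAX=4, so vl = 2
[0] mask-off/keep = 0x19
[1] mask-off/keep = 0xe3
[2] tail/keep = 0xcf
[3] tail/keep = 0xc1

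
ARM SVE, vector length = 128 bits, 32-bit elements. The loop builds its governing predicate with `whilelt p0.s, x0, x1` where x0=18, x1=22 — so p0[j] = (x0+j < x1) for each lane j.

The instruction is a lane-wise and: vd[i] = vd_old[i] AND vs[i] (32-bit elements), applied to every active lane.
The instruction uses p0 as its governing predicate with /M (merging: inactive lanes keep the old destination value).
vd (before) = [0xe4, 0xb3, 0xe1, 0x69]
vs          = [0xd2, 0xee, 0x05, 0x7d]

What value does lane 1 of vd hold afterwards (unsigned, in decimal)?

lane count: 128 div 32 = 4
p0[j] = (18+j < 22); true for j=0..3 → 4 lanes set
vd[0] and(0xe4,0xd2) -> 0xc0
vd[1] and(0xb3,0xee) -> 0xa2
vd[2] and(0xe1,0x05) -> 0x01
vd[3] and(0x69,0x7d) -> 0x69

vd[1] = 162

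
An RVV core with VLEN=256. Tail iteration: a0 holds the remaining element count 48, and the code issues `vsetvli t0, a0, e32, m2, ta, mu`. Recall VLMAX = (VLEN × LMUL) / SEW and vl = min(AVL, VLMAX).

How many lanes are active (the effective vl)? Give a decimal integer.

vl = 16

VLMAX = (256 × 2) / 32 = 16 lanes
AVL=48 > VLMAX=16, so vl = 16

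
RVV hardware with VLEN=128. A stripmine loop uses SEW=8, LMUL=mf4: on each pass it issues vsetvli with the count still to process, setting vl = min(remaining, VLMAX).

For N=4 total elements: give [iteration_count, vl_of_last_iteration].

[iterations, last_vl] = [1, 4]

VLMAX = VLEN×LMUL/SEW = 128×1/4/8 = 4
N=4: ⌈4/4⌉ = 1 iters; last vl = 4 − 0×4 = 4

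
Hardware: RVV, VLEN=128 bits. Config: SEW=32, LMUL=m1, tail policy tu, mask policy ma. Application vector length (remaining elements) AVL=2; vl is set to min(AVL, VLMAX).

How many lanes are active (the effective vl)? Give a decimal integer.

VLMAX = VLEN×LMUL/SEW = 128×1/32 = 4
AVL=2 ≤ VLMAX=4, so vl = 2

vl = 2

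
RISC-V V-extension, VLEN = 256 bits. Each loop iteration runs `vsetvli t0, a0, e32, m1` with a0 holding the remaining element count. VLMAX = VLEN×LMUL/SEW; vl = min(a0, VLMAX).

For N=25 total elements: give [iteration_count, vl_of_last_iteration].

VLMAX = (256 × 1) / 32 = 8 lanes
iterations = ceil(25/8) = 4; final-pass vl = 1

[iterations, last_vl] = [4, 1]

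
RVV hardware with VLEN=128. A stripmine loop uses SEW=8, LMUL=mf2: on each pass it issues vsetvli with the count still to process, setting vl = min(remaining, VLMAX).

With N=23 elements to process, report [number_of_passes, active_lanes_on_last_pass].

VLMAX = (128 × 1/2) / 8 = 8 lanes
23 elements at 8/iter → 3 passes, remainder 7 on the last

[iterations, last_vl] = [3, 7]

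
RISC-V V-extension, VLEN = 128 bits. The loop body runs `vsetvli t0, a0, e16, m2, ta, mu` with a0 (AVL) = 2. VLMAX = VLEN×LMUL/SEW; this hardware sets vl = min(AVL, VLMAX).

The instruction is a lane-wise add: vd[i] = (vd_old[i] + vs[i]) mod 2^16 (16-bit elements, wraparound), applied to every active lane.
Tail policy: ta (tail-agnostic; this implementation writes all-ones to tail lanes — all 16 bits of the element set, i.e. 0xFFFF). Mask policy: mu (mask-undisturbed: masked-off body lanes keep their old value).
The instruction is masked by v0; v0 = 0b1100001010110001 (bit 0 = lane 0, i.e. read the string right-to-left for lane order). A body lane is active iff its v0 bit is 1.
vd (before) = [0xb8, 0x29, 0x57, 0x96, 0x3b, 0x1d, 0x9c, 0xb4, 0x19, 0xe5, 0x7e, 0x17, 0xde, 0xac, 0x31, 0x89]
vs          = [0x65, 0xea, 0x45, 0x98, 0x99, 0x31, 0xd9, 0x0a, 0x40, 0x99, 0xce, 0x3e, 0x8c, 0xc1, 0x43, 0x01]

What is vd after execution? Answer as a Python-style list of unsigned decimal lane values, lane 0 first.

VLMAX = (128 × 2) / 16 = 16 lanes
AVL=2 ≤ VLMAX=16, so vl = 2
lane  0: add(0xb8,0x65) ⇒ 0x11d
lane  1: mask-off/keep ⇒ 0x29
lane  2: tail/ones ⇒ 0xffff
lane  3: tail/ones ⇒ 0xffff
lane  4: tail/ones ⇒ 0xffff
lane  5: tail/ones ⇒ 0xffff
lane  6: tail/ones ⇒ 0xffff
lane  7: tail/ones ⇒ 0xffff
lane  8: tail/ones ⇒ 0xffff
lane  9: tail/ones ⇒ 0xffff
lane 10: tail/ones ⇒ 0xffff
lane 11: tail/ones ⇒ 0xffff
lane 12: tail/ones ⇒ 0xffff
lane 13: tail/ones ⇒ 0xffff
lane 14: tail/ones ⇒ 0xffff
lane 15: tail/ones ⇒ 0xffff

vd = [285, 41, 65535, 65535, 65535, 65535, 65535, 65535, 65535, 65535, 65535, 65535, 65535, 65535, 65535, 65535]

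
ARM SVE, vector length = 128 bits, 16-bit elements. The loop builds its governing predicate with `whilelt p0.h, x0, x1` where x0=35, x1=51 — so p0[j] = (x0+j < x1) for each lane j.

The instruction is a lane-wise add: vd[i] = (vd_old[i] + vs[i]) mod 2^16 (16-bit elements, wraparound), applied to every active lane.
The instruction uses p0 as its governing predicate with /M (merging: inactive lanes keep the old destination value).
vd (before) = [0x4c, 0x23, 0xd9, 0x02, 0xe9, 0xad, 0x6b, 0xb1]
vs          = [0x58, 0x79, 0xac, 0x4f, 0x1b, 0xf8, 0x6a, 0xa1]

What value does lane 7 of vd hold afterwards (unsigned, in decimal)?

vd[7] = 338

lane count: 128 div 16 = 8
active while 35+j < 51, i.e. j ∈ [0,16) capped at 8 ⇒ 8
lane  0: add(0x4c,0x58) ⇒ 0xa4
lane  1: add(0x23,0x79) ⇒ 0x9c
lane  2: add(0xd9,0xac) ⇒ 0x185
lane  3: add(0x02,0x4f) ⇒ 0x51
lane  4: add(0xe9,0x1b) ⇒ 0x104
lane  5: add(0xad,0xf8) ⇒ 0x1a5
lane  6: add(0x6b,0x6a) ⇒ 0xd5
lane  7: add(0xb1,0xa1) ⇒ 0x152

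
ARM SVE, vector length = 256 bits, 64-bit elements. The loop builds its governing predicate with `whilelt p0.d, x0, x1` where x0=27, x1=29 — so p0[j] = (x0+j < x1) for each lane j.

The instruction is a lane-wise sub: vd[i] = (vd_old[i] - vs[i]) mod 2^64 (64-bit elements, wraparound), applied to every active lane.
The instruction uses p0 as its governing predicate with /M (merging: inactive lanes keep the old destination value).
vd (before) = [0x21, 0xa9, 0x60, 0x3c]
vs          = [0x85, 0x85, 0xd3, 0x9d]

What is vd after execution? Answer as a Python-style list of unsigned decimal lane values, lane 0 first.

lane count: 256 div 64 = 4
p0[j] = (27+j < 29); true for j=0..1 → 2 lanes set
vd[0] sub(0x21,0x85) -> 0xffffffffffffff9c
vd[1] sub(0xa9,0x85) -> 0x24
vd[2] tail/keep -> 0x60
vd[3] tail/keep -> 0x3c

vd = [18446744073709551516, 36, 96, 60]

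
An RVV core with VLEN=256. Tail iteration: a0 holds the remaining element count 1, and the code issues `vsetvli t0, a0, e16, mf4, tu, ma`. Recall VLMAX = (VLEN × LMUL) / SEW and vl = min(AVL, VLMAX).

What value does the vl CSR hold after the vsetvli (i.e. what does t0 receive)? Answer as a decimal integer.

lanes per group: 256·1/4/16 = 4
AVL=1 ≤ VLMAX=4, so vl = 1

vl = 1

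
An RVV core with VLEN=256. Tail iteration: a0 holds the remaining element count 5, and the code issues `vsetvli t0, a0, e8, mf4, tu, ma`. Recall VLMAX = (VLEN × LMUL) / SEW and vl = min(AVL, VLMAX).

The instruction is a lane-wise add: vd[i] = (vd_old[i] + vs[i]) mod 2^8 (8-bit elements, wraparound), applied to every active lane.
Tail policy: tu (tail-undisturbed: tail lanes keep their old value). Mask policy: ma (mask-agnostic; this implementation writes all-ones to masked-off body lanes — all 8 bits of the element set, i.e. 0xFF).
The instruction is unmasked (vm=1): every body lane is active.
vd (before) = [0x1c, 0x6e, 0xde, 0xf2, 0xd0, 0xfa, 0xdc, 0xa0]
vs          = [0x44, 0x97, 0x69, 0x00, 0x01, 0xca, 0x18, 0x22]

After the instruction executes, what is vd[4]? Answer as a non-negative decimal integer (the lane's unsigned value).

vd[4] = 209

VLMAX = (256 × 1/4) / 8 = 8 lanes
AVL=5 ≤ VLMAX=8, so vl = 5
[0] add(0x1c,0x44) = 0x60
[1] add(0x6e,0x97) = 0x05
[2] add(0xde,0x69) = 0x47
[3] add(0xf2,0x00) = 0xf2
[4] add(0xd0,0x01) = 0xd1
[5] tail/keep = 0xfa
[6] tail/keep = 0xdc
[7] tail/keep = 0xa0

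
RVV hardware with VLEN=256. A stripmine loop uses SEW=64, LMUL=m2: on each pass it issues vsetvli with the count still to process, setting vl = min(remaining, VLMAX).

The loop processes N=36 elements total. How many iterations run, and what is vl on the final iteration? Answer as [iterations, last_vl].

[iterations, last_vl] = [5, 4]

VLMAX = VLEN×LMUL/SEW = 256×2/64 = 8
iterations = ceil(36/8) = 5; final-pass vl = 4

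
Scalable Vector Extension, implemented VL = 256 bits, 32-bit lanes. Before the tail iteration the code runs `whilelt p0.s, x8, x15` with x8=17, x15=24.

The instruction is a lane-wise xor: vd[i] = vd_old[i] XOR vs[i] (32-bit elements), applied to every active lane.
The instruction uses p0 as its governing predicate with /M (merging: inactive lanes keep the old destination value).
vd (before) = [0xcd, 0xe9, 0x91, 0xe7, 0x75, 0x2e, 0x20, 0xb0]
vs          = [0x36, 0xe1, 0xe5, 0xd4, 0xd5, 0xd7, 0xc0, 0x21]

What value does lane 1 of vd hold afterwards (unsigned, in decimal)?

vd[1] = 8

lane count: 256 div 32 = 8
active while 17+j < 24, i.e. j ∈ [0,7) capped at 8 ⇒ 7
[0] xor(0xcd,0x36) = 0xfb
[1] xor(0xe9,0xe1) = 0x08
[2] xor(0x91,0xe5) = 0x74
[3] xor(0xe7,0xd4) = 0x33
[4] xor(0x75,0xd5) = 0xa0
[5] xor(0x2e,0xd7) = 0xf9
[6] xor(0x20,0xc0) = 0xe0
[7] tail/keep = 0xb0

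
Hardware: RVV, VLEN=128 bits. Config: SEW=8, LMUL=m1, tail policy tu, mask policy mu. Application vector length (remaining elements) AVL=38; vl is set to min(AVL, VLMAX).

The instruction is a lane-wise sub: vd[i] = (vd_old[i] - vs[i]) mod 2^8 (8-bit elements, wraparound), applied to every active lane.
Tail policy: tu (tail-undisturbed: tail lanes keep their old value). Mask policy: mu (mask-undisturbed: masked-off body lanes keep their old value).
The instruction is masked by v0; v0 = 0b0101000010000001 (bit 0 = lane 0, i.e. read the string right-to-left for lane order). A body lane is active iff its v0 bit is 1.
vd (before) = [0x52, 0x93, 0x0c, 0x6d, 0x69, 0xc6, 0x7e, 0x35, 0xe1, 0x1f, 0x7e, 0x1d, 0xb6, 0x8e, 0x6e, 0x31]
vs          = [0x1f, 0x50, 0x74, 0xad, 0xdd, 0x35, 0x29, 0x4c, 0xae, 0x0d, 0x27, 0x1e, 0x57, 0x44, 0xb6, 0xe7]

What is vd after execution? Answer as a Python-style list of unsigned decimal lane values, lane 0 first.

vd = [51, 147, 12, 109, 105, 198, 126, 233, 225, 31, 126, 29, 95, 142, 184, 49]

lanes per group: 128·1/8 = 16
AVL=38 > VLMAX=16, so vl = 16
  i=0: sub(0x52,0x1f) → 51
  i=1: mask-off/keep → 147
  i=2: mask-off/keep → 12
  i=3: mask-off/keep → 109
  i=4: mask-off/keep → 105
  i=5: mask-off/keep → 198
  i=6: mask-off/keep → 126
  i=7: sub(0x35,0x4c) → 233
  i=8: mask-off/keep → 225
  i=9: mask-off/keep → 31
  i=10: mask-off/keep → 126
  i=11: mask-off/keep → 29
  i=12: sub(0xb6,0x57) → 95
  i=13: mask-off/keep → 142
  i=14: sub(0x6e,0xb6) → 184
  i=15: mask-off/keep → 49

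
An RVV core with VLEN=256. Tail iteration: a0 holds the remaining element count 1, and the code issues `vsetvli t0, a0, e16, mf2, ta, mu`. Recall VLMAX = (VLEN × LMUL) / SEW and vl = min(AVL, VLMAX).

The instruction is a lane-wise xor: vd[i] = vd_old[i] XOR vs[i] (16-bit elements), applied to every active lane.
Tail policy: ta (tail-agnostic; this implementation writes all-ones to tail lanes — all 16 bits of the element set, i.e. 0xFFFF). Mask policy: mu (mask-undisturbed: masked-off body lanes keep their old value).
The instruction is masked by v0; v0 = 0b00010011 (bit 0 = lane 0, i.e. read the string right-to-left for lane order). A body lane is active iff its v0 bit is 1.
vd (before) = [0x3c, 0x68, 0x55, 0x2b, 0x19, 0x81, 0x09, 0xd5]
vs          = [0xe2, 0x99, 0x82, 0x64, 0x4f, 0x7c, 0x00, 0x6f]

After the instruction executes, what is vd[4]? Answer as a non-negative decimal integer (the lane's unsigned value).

VLMAX = VLEN×LMUL/SEW = 256×1/2/16 = 8
vl ← min(1, 8) = 1
vd[0] xor(0x3c,0xe2) -> 0xde
vd[1] tail/ones -> 0xffff
vd[2] tail/ones -> 0xffff
vd[3] tail/ones -> 0xffff
vd[4] tail/ones -> 0xffff
vd[5] tail/ones -> 0xffff
vd[6] tail/ones -> 0xffff
vd[7] tail/ones -> 0xffff

vd[4] = 65535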